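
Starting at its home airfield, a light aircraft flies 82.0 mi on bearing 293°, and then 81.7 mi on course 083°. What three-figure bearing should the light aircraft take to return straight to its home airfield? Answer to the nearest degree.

Leg 1 (293°, 82.0 mi): east 82.0 sin 293° = -75.48, north 82.0 cos 293° = 32.04
Leg 2 (083°, 81.7 mi): east 81.7 sin 83° = 81.09, north 81.7 cos 83° = 9.96
Net displacement: 5.61 east, 42.00 north. Direction back to start is (-5.61, -42.00): bearing = atan2(-5.61, -42.00) mod 360° = 187.61° ≈ 188°.

188°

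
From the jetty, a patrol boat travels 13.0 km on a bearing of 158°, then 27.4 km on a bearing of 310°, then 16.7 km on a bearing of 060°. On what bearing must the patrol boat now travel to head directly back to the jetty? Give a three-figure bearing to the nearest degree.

173°

Leg 1 (158°, 13.0 km): east 13.0 sin 158° = 4.87, north 13.0 cos 158° = -12.05
Leg 2 (310°, 27.4 km): east 27.4 sin 310° = -20.99, north 27.4 cos 310° = 17.61
Leg 3 (060°, 16.7 km): east 16.7 sin 60° = 14.46, north 16.7 cos 60° = 8.35
Net displacement: -1.66 east, 13.91 north. Direction back to start is (1.66, -13.91): bearing = atan2(1.66, -13.91) mod 360° = 173.21° ≈ 173°.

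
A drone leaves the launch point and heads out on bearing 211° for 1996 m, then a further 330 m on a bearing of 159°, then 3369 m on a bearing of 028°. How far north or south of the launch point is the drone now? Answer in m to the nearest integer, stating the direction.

Leg 1 (211°, 1996 m): east 1996 sin 211° = -1028.02, north 1996 cos 211° = -1710.91
Leg 2 (159°, 330 m): east 330 sin 159° = 118.26, north 330 cos 159° = -308.08
Leg 3 (028°, 3369 m): east 3369 sin 28° = 1581.65, north 3369 cos 28° = 2974.65
Net north component: 955.66 m.

956 m north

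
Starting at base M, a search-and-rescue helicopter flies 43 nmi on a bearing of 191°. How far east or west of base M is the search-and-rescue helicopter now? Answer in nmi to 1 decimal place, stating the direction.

8.2 nmi west

Leg 1 (191°, 43 nmi): east 43 sin 191° = -8.20, north 43 cos 191° = -42.21
Net east component: -8.20 nmi.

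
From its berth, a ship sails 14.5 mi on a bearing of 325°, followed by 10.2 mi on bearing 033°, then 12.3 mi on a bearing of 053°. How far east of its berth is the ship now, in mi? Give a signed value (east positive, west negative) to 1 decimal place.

7.1 mi

Leg 1 (325°, 14.5 mi): east 14.5 sin 325° = -8.32, north 14.5 cos 325° = 11.88
Leg 2 (033°, 10.2 mi): east 10.2 sin 33° = 5.56, north 10.2 cos 33° = 8.55
Leg 3 (053°, 12.3 mi): east 12.3 sin 53° = 9.82, north 12.3 cos 53° = 7.40
Net east component: 7.06 mi.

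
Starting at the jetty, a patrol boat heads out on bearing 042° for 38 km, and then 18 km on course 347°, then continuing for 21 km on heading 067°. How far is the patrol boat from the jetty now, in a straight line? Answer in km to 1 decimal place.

67.6 km

Leg 1 (042°, 38 km): east 38 sin 42° = 25.43, north 38 cos 42° = 28.24
Leg 2 (347°, 18 km): east 18 sin 347° = -4.05, north 18 cos 347° = 17.54
Leg 3 (067°, 21 km): east 21 sin 67° = 19.33, north 21 cos 67° = 8.21
Net: 40.71 east, 53.98 north. Distance = √((40.71)² + (53.98)²) = 67.612 km.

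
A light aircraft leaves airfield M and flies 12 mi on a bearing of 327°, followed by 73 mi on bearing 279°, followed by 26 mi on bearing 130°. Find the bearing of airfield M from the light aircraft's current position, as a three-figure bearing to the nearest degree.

095°

Leg 1 (327°, 12 mi): east 12 sin 327° = -6.54, north 12 cos 327° = 10.06
Leg 2 (279°, 73 mi): east 73 sin 279° = -72.10, north 73 cos 279° = 11.42
Leg 3 (130°, 26 mi): east 26 sin 130° = 19.92, north 26 cos 130° = -16.71
Net displacement: -58.72 east, 4.77 north. Direction back to start is (58.72, -4.77): bearing = atan2(58.72, -4.77) mod 360° = 94.65° ≈ 095°.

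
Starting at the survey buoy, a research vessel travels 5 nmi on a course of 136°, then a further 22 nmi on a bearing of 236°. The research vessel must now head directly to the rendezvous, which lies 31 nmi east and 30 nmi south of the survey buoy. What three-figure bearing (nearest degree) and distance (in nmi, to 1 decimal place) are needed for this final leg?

107°, 47.9 nmi

Leg 1 (136°, 5 nmi): east 5 sin 136° = 3.47, north 5 cos 136° = -3.60
Leg 2 (236°, 22 nmi): east 22 sin 236° = -18.24, north 22 cos 236° = -12.30
Current position: (-14.77, -15.90). Target: (31, -30). Remaining: Δeast = 45.77, Δnorth = -14.10.
Bearing = atan2(45.77, -14.10) mod 360° = 107.12°; distance = √((45.77)² + (-14.10)²) = 47.889 nmi.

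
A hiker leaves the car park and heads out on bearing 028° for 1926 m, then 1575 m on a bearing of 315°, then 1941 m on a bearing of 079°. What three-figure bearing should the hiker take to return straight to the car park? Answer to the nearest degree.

Leg 1 (028°, 1926 m): east 1926 sin 28° = 904.20, north 1926 cos 28° = 1700.56
Leg 2 (315°, 1575 m): east 1575 sin 315° = -1113.69, north 1575 cos 315° = 1113.69
Leg 3 (079°, 1941 m): east 1941 sin 79° = 1905.34, north 1941 cos 79° = 370.36
Net displacement: 1695.85 east, 3184.61 north. Direction back to start is (-1695.85, -3184.61): bearing = atan2(-1695.85, -3184.61) mod 360° = 208.04° ≈ 208°.

208°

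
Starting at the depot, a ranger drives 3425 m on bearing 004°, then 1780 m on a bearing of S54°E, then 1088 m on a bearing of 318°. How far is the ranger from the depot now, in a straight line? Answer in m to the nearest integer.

3318 m

Leg 1 (004°, 3425 m): east 3425 sin 4° = 238.92, north 3425 cos 4° = 3416.66
Leg 2 (S54°E, 1780 m): east 1780 sin 126° = 1440.05, north 1780 cos 126° = -1046.26
Leg 3 (318°, 1088 m): east 1088 sin 318° = -728.01, north 1088 cos 318° = 808.54
Net: 950.95 east, 3178.94 north. Distance = √((950.95)² + (3178.94)²) = 3318.128 m.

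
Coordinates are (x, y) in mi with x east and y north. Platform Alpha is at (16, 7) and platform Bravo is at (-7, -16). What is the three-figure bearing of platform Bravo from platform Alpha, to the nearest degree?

Δeast = -7 − 16 = -23.00; Δnorth = -16 − 7 = -23.00.
Bearing = atan2(Δeast, Δnorth) mod 360° = 225.00° ≈ 225°.

225°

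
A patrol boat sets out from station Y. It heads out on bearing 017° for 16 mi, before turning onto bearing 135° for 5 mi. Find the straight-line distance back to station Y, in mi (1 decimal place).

14.3 mi

Leg 1 (017°, 16 mi): east 16 sin 17° = 4.68, north 16 cos 17° = 15.30
Leg 2 (135°, 5 mi): east 5 sin 135° = 3.54, north 5 cos 135° = -3.54
Net: 8.21 east, 11.77 north. Distance = √((8.21)² + (11.77)²) = 14.349 mi.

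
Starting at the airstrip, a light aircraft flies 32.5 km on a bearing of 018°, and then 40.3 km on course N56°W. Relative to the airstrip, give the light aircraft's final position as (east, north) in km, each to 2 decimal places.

(-23.37, 53.44)

Leg 1 (018°, 32.5 km): east 32.5 sin 18° = 10.04, north 32.5 cos 18° = 30.91
Leg 2 (N56°W, 40.3 km): east 40.3 sin 304° = -33.41, north 40.3 cos 304° = 22.54
Summing: -23.37 km east, 53.44 km north → (-23.37, 53.44).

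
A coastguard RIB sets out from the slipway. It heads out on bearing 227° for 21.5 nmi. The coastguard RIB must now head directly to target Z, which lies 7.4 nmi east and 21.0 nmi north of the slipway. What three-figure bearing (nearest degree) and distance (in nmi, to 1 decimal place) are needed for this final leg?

033°, 42.5 nmi

Leg 1 (227°, 21.5 nmi): east 21.5 sin 227° = -15.72, north 21.5 cos 227° = -14.66
Current position: (-15.72, -14.66). Target: (7.4, 21.0). Remaining: Δeast = 23.12, Δnorth = 35.66.
Bearing = atan2(23.12, 35.66) mod 360° = 32.96°; distance = √((23.12)² + (35.66)²) = 42.504 nmi.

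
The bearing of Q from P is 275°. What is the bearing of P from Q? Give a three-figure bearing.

Back-bearing = 275° − 180° = 095°.

095°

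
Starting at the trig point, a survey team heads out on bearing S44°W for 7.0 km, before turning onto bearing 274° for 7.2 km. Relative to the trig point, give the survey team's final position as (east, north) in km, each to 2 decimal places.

(-12.05, -4.53)

Leg 1 (S44°W, 7.0 km): east 7.0 sin 224° = -4.86, north 7.0 cos 224° = -5.04
Leg 2 (274°, 7.2 km): east 7.2 sin 274° = -7.18, north 7.2 cos 274° = 0.50
Summing: -12.05 km east, -4.53 km north → (-12.05, -4.53).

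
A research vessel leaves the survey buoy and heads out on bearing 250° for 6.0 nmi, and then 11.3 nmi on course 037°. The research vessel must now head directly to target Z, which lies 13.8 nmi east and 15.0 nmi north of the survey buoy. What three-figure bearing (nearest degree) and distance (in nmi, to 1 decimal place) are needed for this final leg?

058°, 15.0 nmi

Leg 1 (250°, 6.0 nmi): east 6.0 sin 250° = -5.64, north 6.0 cos 250° = -2.05
Leg 2 (037°, 11.3 nmi): east 11.3 sin 37° = 6.80, north 11.3 cos 37° = 9.02
Current position: (1.16, 6.97). Target: (13.8, 15.0). Remaining: Δeast = 12.64, Δnorth = 8.03.
Bearing = atan2(12.64, 8.03) mod 360° = 57.58°; distance = √((12.64)² + (8.03)²) = 14.972 nmi.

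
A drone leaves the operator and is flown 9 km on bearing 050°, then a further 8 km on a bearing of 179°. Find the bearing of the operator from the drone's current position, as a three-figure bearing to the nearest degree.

287°

Leg 1 (050°, 9 km): east 9 sin 50° = 6.89, north 9 cos 50° = 5.79
Leg 2 (179°, 8 km): east 8 sin 179° = 0.14, north 8 cos 179° = -8.00
Net displacement: 7.03 east, -2.21 north. Direction back to start is (-7.03, 2.21): bearing = atan2(-7.03, 2.21) mod 360° = 287.47° ≈ 287°.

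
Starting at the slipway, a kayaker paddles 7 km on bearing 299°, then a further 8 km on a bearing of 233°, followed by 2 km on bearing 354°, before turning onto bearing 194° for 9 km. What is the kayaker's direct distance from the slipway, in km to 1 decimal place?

17.0 km

Leg 1 (299°, 7 km): east 7 sin 299° = -6.12, north 7 cos 299° = 3.39
Leg 2 (233°, 8 km): east 8 sin 233° = -6.39, north 8 cos 233° = -4.81
Leg 3 (354°, 2 km): east 2 sin 354° = -0.21, north 2 cos 354° = 1.99
Leg 4 (194°, 9 km): east 9 sin 194° = -2.18, north 9 cos 194° = -8.73
Net: -14.90 east, -8.16 north. Distance = √((-14.90)² + (-8.16)²) = 16.988 km.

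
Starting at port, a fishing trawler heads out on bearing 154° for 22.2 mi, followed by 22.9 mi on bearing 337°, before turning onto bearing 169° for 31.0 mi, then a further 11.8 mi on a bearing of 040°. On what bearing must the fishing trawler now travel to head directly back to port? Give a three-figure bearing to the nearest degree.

325°

Leg 1 (154°, 22.2 mi): east 22.2 sin 154° = 9.73, north 22.2 cos 154° = -19.95
Leg 2 (337°, 22.9 mi): east 22.9 sin 337° = -8.95, north 22.9 cos 337° = 21.08
Leg 3 (169°, 31.0 mi): east 31.0 sin 169° = 5.92, north 31.0 cos 169° = -30.43
Leg 4 (040°, 11.8 mi): east 11.8 sin 40° = 7.58, north 11.8 cos 40° = 9.04
Net displacement: 14.28 east, -20.26 north. Direction back to start is (-14.28, 20.26): bearing = atan2(-14.28, 20.26) mod 360° = 324.82° ≈ 325°.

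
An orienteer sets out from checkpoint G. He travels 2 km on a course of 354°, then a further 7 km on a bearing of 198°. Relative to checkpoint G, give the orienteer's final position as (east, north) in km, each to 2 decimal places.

(-2.37, -4.67)

Leg 1 (354°, 2 km): east 2 sin 354° = -0.21, north 2 cos 354° = 1.99
Leg 2 (198°, 7 km): east 7 sin 198° = -2.16, north 7 cos 198° = -6.66
Summing: -2.37 km east, -4.67 km north → (-2.37, -4.67).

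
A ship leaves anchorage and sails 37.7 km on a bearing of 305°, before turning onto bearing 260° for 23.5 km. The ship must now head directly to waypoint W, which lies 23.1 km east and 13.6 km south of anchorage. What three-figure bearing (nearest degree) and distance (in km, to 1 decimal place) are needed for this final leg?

112°, 83.2 km

Leg 1 (305°, 37.7 km): east 37.7 sin 305° = -30.88, north 37.7 cos 305° = 21.62
Leg 2 (260°, 23.5 km): east 23.5 sin 260° = -23.14, north 23.5 cos 260° = -4.08
Current position: (-54.03, 17.54). Target: (23.1, -13.6). Remaining: Δeast = 77.13, Δnorth = -31.14.
Bearing = atan2(77.13, -31.14) mod 360° = 111.99°; distance = √((77.13)² + (-31.14)²) = 83.175 km.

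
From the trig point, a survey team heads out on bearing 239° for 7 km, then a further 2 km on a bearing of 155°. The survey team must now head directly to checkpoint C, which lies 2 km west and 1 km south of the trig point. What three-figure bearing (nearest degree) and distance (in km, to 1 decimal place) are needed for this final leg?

036°, 5.4 km

Leg 1 (239°, 7 km): east 7 sin 239° = -6.00, north 7 cos 239° = -3.61
Leg 2 (155°, 2 km): east 2 sin 155° = 0.85, north 2 cos 155° = -1.81
Current position: (-5.15, -5.42). Target: (-2, -1). Remaining: Δeast = 3.15, Δnorth = 4.42.
Bearing = atan2(3.15, 4.42) mod 360° = 35.53°; distance = √((3.15)² + (4.42)²) = 5.429 km.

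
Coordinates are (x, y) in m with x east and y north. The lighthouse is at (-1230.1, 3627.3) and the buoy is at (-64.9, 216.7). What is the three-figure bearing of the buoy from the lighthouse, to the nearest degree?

161°

Δeast = -64.9 − -1230.1 = 1165.20; Δnorth = 216.7 − 3627.3 = -3410.60.
Bearing = atan2(Δeast, Δnorth) mod 360° = 161.14° ≈ 161°.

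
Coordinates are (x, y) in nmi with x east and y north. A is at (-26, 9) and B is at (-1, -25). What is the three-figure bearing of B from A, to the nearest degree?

Δeast = -1 − -26 = 25.00; Δnorth = -25 − 9 = -34.00.
Bearing = atan2(Δeast, Δnorth) mod 360° = 143.67° ≈ 144°.

144°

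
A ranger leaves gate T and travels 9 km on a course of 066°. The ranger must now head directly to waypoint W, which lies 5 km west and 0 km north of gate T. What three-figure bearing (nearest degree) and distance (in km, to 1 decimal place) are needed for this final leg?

255°, 13.7 km

Leg 1 (066°, 9 km): east 9 sin 66° = 8.22, north 9 cos 66° = 3.66
Current position: (8.22, 3.66). Target: (-5, 0). Remaining: Δeast = -13.22, Δnorth = -3.66.
Bearing = atan2(-13.22, -3.66) mod 360° = 254.52°; distance = √((-13.22)² + (-3.66)²) = 13.719 km.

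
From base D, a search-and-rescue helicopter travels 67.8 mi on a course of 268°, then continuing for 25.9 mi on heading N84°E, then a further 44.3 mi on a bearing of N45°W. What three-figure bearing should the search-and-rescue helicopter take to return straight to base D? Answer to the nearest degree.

113°

Leg 1 (268°, 67.8 mi): east 67.8 sin 268° = -67.76, north 67.8 cos 268° = -2.37
Leg 2 (N84°E, 25.9 mi): east 25.9 sin 84° = 25.76, north 25.9 cos 84° = 2.71
Leg 3 (N45°W, 44.3 mi): east 44.3 sin 315° = -31.32, north 44.3 cos 315° = 31.32
Net displacement: -73.33 east, 31.67 north. Direction back to start is (73.33, -31.67): bearing = atan2(73.33, -31.67) mod 360° = 113.36° ≈ 113°.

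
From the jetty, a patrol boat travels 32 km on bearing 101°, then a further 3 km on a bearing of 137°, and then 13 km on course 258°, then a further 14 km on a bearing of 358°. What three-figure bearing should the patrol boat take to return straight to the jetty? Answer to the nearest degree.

262°

Leg 1 (101°, 32 km): east 32 sin 101° = 31.41, north 32 cos 101° = -6.11
Leg 2 (137°, 3 km): east 3 sin 137° = 2.05, north 3 cos 137° = -2.19
Leg 3 (258°, 13 km): east 13 sin 258° = -12.72, north 13 cos 258° = -2.70
Leg 4 (358°, 14 km): east 14 sin 358° = -0.49, north 14 cos 358° = 13.99
Net displacement: 20.25 east, 2.99 north. Direction back to start is (-20.25, -2.99): bearing = atan2(-20.25, -2.99) mod 360° = 261.61° ≈ 262°.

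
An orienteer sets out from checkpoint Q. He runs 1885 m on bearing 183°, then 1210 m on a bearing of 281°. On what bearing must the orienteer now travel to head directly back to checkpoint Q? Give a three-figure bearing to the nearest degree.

Leg 1 (183°, 1885 m): east 1885 sin 183° = -98.65, north 1885 cos 183° = -1882.42
Leg 2 (281°, 1210 m): east 1210 sin 281° = -1187.77, north 1210 cos 281° = 230.88
Net displacement: -1286.42 east, -1651.54 north. Direction back to start is (1286.42, 1651.54): bearing = atan2(1286.42, 1651.54) mod 360° = 37.92° ≈ 038°.

038°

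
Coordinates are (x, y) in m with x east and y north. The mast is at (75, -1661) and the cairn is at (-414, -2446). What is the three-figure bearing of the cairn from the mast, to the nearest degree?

Δeast = -414 − 75 = -489.00; Δnorth = -2446 − -1661 = -785.00.
Bearing = atan2(Δeast, Δnorth) mod 360° = 211.92° ≈ 212°.

212°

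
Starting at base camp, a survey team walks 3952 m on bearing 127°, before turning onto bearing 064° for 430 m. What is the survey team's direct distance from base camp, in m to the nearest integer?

4165 m

Leg 1 (127°, 3952 m): east 3952 sin 127° = 3156.21, north 3952 cos 127° = -2378.37
Leg 2 (064°, 430 m): east 430 sin 64° = 386.48, north 430 cos 64° = 188.50
Net: 3542.69 east, -2189.87 north. Distance = √((3542.69)² + (-2189.87)²) = 4164.876 m.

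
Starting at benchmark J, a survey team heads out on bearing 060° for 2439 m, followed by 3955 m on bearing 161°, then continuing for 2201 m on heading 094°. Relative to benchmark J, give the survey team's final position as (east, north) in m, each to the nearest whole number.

Leg 1 (060°, 2439 m): east 2439 sin 60° = 2112.24, north 2439 cos 60° = 1219.50
Leg 2 (161°, 3955 m): east 3955 sin 161° = 1287.62, north 3955 cos 161° = -3739.53
Leg 3 (094°, 2201 m): east 2201 sin 94° = 2195.64, north 2201 cos 94° = -153.53
Summing: 5595.50 m east, -2673.56 m north → (5595, -2674).

(5595, -2674)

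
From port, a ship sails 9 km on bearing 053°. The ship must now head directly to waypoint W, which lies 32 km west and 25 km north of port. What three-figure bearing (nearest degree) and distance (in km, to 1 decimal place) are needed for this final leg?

297°, 43.8 km

Leg 1 (053°, 9 km): east 9 sin 53° = 7.19, north 9 cos 53° = 5.42
Current position: (7.19, 5.42). Target: (-32, 25). Remaining: Δeast = -39.19, Δnorth = 19.58.
Bearing = atan2(-39.19, 19.58) mod 360° = 296.55°; distance = √((-39.19)² + (19.58)²) = 43.809 km.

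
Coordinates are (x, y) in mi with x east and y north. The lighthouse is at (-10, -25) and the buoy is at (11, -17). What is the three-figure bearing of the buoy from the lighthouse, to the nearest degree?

Δeast = 11 − -10 = 21.00; Δnorth = -17 − -25 = 8.00.
Bearing = atan2(Δeast, Δnorth) mod 360° = 69.15° ≈ 069°.

069°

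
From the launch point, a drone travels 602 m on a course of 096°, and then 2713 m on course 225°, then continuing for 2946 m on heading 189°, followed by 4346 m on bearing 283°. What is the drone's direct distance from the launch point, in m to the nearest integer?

Leg 1 (096°, 602 m): east 602 sin 96° = 598.70, north 602 cos 96° = -62.93
Leg 2 (225°, 2713 m): east 2713 sin 225° = -1918.38, north 2713 cos 225° = -1918.38
Leg 3 (189°, 2946 m): east 2946 sin 189° = -460.86, north 2946 cos 189° = -2909.73
Leg 4 (283°, 4346 m): east 4346 sin 283° = -4234.61, north 4346 cos 283° = 977.64
Net: -6015.15 east, -3913.40 north. Distance = √((-6015.15)² + (-3913.40)²) = 7176.119 m.

7176 m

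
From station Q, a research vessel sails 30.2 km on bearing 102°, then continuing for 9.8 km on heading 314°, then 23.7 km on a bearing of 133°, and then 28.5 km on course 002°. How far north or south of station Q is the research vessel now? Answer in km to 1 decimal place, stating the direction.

12.8 km north

Leg 1 (102°, 30.2 km): east 30.2 sin 102° = 29.54, north 30.2 cos 102° = -6.28
Leg 2 (314°, 9.8 km): east 9.8 sin 314° = -7.05, north 9.8 cos 314° = 6.81
Leg 3 (133°, 23.7 km): east 23.7 sin 133° = 17.33, north 23.7 cos 133° = -16.16
Leg 4 (002°, 28.5 km): east 28.5 sin 2° = 0.99, north 28.5 cos 2° = 28.48
Net north component: 12.85 km.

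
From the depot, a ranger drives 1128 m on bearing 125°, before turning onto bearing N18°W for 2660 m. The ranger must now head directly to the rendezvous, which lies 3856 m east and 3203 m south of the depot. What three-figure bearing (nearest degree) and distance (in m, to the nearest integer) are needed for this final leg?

144°, 6321 m

Leg 1 (125°, 1128 m): east 1128 sin 125° = 924.00, north 1128 cos 125° = -646.99
Leg 2 (N18°W, 2660 m): east 2660 sin 342° = -821.99, north 2660 cos 342° = 2529.81
Current position: (102.02, 1882.82). Target: (3856, -3203). Remaining: Δeast = 3753.98, Δnorth = -5085.82.
Bearing = atan2(3753.98, -5085.82) mod 360° = 143.57°; distance = √((3753.98)² + (-5085.82)²) = 6321.226 m.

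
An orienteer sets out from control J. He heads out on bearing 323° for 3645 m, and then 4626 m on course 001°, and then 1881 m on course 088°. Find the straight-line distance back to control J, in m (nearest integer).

7606 m

Leg 1 (323°, 3645 m): east 3645 sin 323° = -2193.62, north 3645 cos 323° = 2911.03
Leg 2 (001°, 4626 m): east 4626 sin 1° = 80.73, north 4626 cos 1° = 4625.30
Leg 3 (088°, 1881 m): east 1881 sin 88° = 1879.85, north 1881 cos 88° = 65.65
Net: -233.03 east, 7601.97 north. Distance = √((-233.03)² + (7601.97)²) = 7605.539 m.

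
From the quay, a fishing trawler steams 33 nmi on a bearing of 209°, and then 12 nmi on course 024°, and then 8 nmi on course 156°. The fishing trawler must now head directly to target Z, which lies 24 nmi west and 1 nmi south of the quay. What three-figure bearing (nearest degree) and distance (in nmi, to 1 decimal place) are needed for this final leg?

326°, 29.1 nmi

Leg 1 (209°, 33 nmi): east 33 sin 209° = -16.00, north 33 cos 209° = -28.86
Leg 2 (024°, 12 nmi): east 12 sin 24° = 4.88, north 12 cos 24° = 10.96
Leg 3 (156°, 8 nmi): east 8 sin 156° = 3.25, north 8 cos 156° = -7.31
Current position: (-7.86, -25.21). Target: (-24, -1). Remaining: Δeast = -16.14, Δnorth = 24.21.
Bearing = atan2(-16.14, 24.21) mod 360° = 326.31°; distance = √((-16.14)² + (24.21)²) = 29.093 nmi.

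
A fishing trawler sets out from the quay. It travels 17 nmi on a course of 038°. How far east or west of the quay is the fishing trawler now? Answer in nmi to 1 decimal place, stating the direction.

10.5 nmi east

Leg 1 (038°, 17 nmi): east 17 sin 38° = 10.47, north 17 cos 38° = 13.40
Net east component: 10.47 nmi.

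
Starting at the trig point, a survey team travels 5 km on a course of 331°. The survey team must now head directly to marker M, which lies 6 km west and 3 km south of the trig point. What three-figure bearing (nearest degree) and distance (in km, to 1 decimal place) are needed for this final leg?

206°, 8.2 km

Leg 1 (331°, 5 km): east 5 sin 331° = -2.42, north 5 cos 331° = 4.37
Current position: (-2.42, 4.37). Target: (-6, -3). Remaining: Δeast = -3.58, Δnorth = -7.37.
Bearing = atan2(-3.58, -7.37) mod 360° = 205.87°; distance = √((-3.58)² + (-7.37)²) = 8.195 km.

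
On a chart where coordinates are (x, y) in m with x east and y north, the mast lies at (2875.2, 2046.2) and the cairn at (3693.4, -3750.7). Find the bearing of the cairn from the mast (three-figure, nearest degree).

172°

Δeast = 3693.4 − 2875.2 = 818.20; Δnorth = -3750.7 − 2046.2 = -5796.90.
Bearing = atan2(Δeast, Δnorth) mod 360° = 171.97° ≈ 172°.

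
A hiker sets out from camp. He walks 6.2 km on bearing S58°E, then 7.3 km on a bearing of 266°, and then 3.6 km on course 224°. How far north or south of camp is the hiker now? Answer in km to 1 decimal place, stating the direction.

Leg 1 (S58°E, 6.2 km): east 6.2 sin 122° = 5.26, north 6.2 cos 122° = -3.29
Leg 2 (266°, 7.3 km): east 7.3 sin 266° = -7.28, north 7.3 cos 266° = -0.51
Leg 3 (224°, 3.6 km): east 3.6 sin 224° = -2.50, north 3.6 cos 224° = -2.59
Net north component: -6.38 km.

6.4 km south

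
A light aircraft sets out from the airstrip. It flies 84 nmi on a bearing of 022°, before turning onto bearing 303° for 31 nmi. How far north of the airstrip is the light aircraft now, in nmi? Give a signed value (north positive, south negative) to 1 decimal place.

94.8 nmi

Leg 1 (022°, 84 nmi): east 84 sin 22° = 31.47, north 84 cos 22° = 77.88
Leg 2 (303°, 31 nmi): east 31 sin 303° = -26.00, north 31 cos 303° = 16.88
Net north component: 94.77 nmi.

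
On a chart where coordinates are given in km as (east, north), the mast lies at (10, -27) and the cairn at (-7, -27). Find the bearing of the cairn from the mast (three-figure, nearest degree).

270°

Δeast = -7 − 10 = -17.00; Δnorth = -27 − -27 = 0.00.
Bearing = atan2(Δeast, Δnorth) mod 360° = 270.00° ≈ 270°.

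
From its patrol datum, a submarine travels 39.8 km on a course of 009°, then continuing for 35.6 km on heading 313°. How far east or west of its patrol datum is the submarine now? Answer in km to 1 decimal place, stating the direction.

19.8 km west

Leg 1 (009°, 39.8 km): east 39.8 sin 9° = 6.23, north 39.8 cos 9° = 39.31
Leg 2 (313°, 35.6 km): east 35.6 sin 313° = -26.04, north 35.6 cos 313° = 24.28
Net east component: -19.81 km.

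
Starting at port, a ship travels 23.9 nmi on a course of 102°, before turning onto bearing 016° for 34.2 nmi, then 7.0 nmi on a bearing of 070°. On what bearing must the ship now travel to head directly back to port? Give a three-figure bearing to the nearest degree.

Leg 1 (102°, 23.9 nmi): east 23.9 sin 102° = 23.38, north 23.9 cos 102° = -4.97
Leg 2 (016°, 34.2 nmi): east 34.2 sin 16° = 9.43, north 34.2 cos 16° = 32.88
Leg 3 (070°, 7.0 nmi): east 7.0 sin 70° = 6.58, north 7.0 cos 70° = 2.39
Net displacement: 39.38 east, 30.30 north. Direction back to start is (-39.38, -30.30): bearing = atan2(-39.38, -30.30) mod 360° = 232.43° ≈ 232°.

232°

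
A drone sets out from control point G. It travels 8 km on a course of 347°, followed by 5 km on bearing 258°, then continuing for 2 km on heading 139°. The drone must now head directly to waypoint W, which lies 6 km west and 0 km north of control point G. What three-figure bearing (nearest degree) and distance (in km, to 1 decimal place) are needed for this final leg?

Leg 1 (347°, 8 km): east 8 sin 347° = -1.80, north 8 cos 347° = 7.79
Leg 2 (258°, 5 km): east 5 sin 258° = -4.89, north 5 cos 258° = -1.04
Leg 3 (139°, 2 km): east 2 sin 139° = 1.31, north 2 cos 139° = -1.51
Current position: (-5.38, 5.25). Target: (-6, 0). Remaining: Δeast = -0.62, Δnorth = -5.25.
Bearing = atan2(-0.62, -5.25) mod 360° = 186.76°; distance = √((-0.62)² + (-5.25)²) = 5.283 km.

187°, 5.3 km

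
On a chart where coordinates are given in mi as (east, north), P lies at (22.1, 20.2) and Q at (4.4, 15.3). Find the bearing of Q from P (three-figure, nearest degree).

255°

Δeast = 4.4 − 22.1 = -17.70; Δnorth = 15.3 − 20.2 = -4.90.
Bearing = atan2(Δeast, Δnorth) mod 360° = 254.53° ≈ 255°.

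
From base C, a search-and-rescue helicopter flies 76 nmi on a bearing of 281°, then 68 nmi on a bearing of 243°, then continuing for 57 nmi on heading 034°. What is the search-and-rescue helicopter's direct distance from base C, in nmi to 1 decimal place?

107.8 nmi

Leg 1 (281°, 76 nmi): east 76 sin 281° = -74.60, north 76 cos 281° = 14.50
Leg 2 (243°, 68 nmi): east 68 sin 243° = -60.59, north 68 cos 243° = -30.87
Leg 3 (034°, 57 nmi): east 57 sin 34° = 31.87, north 57 cos 34° = 47.26
Net: -103.32 east, 30.89 north. Distance = √((-103.32)² + (30.89)²) = 107.836 nmi.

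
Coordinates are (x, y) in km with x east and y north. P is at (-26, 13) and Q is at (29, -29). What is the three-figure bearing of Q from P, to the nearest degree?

127°

Δeast = 29 − -26 = 55.00; Δnorth = -29 − 13 = -42.00.
Bearing = atan2(Δeast, Δnorth) mod 360° = 127.37° ≈ 127°.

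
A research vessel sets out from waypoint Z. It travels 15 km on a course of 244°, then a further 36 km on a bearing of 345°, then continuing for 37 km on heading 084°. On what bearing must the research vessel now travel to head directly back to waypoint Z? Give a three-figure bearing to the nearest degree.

204°

Leg 1 (244°, 15 km): east 15 sin 244° = -13.48, north 15 cos 244° = -6.58
Leg 2 (345°, 36 km): east 36 sin 345° = -9.32, north 36 cos 345° = 34.77
Leg 3 (084°, 37 km): east 37 sin 84° = 36.80, north 37 cos 84° = 3.87
Net displacement: 14.00 east, 32.07 north. Direction back to start is (-14.00, -32.07): bearing = atan2(-14.00, -32.07) mod 360° = 203.58° ≈ 204°.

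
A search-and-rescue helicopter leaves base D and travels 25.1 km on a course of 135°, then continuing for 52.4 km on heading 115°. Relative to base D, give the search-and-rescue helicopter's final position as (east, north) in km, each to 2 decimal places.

Leg 1 (135°, 25.1 km): east 25.1 sin 135° = 17.75, north 25.1 cos 135° = -17.75
Leg 2 (115°, 52.4 km): east 52.4 sin 115° = 47.49, north 52.4 cos 115° = -22.15
Summing: 65.24 km east, -39.89 km north → (65.24, -39.89).

(65.24, -39.89)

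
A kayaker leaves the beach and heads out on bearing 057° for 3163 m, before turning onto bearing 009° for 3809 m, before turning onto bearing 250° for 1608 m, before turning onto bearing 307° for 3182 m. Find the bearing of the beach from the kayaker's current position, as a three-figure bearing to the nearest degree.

173°

Leg 1 (057°, 3163 m): east 3163 sin 57° = 2652.72, north 3163 cos 57° = 1722.69
Leg 2 (009°, 3809 m): east 3809 sin 9° = 595.86, north 3809 cos 9° = 3762.10
Leg 3 (250°, 1608 m): east 1608 sin 250° = -1511.03, north 1608 cos 250° = -549.97
Leg 4 (307°, 3182 m): east 3182 sin 307° = -2541.26, north 3182 cos 307° = 1914.98
Net displacement: -803.71 east, 6849.81 north. Direction back to start is (803.71, -6849.81): bearing = atan2(803.71, -6849.81) mod 360° = 173.31° ≈ 173°.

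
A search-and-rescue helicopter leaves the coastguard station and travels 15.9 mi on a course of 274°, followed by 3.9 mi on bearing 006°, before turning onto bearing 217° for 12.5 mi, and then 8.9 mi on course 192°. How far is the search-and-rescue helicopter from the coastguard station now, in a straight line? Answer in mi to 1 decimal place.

Leg 1 (274°, 15.9 mi): east 15.9 sin 274° = -15.86, north 15.9 cos 274° = 1.11
Leg 2 (006°, 3.9 mi): east 3.9 sin 6° = 0.41, north 3.9 cos 6° = 3.88
Leg 3 (217°, 12.5 mi): east 12.5 sin 217° = -7.52, north 12.5 cos 217° = -9.98
Leg 4 (192°, 8.9 mi): east 8.9 sin 192° = -1.85, north 8.9 cos 192° = -8.71
Net: -24.83 east, -13.70 north. Distance = √((-24.83)² + (-13.70)²) = 28.356 mi.

28.4 mi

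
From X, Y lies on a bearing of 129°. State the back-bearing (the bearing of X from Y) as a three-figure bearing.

309°

Back-bearing = 129° + 180° = 309°.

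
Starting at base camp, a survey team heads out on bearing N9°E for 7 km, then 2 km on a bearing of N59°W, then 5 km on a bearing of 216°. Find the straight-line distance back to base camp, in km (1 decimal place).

Leg 1 (N9°E, 7 km): east 7 sin 9° = 1.10, north 7 cos 9° = 6.91
Leg 2 (N59°W, 2 km): east 2 sin 301° = -1.71, north 2 cos 301° = 1.03
Leg 3 (216°, 5 km): east 5 sin 216° = -2.94, north 5 cos 216° = -4.05
Net: -3.56 east, 3.90 north. Distance = √((-3.56)² + (3.90)²) = 5.278 km.

5.3 km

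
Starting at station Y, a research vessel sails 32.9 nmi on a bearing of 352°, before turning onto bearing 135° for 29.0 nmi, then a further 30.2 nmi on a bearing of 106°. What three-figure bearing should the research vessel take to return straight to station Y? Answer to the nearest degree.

Leg 1 (352°, 32.9 nmi): east 32.9 sin 352° = -4.58, north 32.9 cos 352° = 32.58
Leg 2 (135°, 29.0 nmi): east 29.0 sin 135° = 20.51, north 29.0 cos 135° = -20.51
Leg 3 (106°, 30.2 nmi): east 30.2 sin 106° = 29.03, north 30.2 cos 106° = -8.32
Net displacement: 44.96 east, 3.75 north. Direction back to start is (-44.96, -3.75): bearing = atan2(-44.96, -3.75) mod 360° = 265.23° ≈ 265°.

265°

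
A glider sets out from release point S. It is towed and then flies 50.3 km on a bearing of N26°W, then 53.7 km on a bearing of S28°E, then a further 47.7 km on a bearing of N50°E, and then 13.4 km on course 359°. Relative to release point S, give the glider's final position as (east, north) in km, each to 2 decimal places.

Leg 1 (N26°W, 50.3 km): east 50.3 sin 334° = -22.05, north 50.3 cos 334° = 45.21
Leg 2 (S28°E, 53.7 km): east 53.7 sin 152° = 25.21, north 53.7 cos 152° = -47.41
Leg 3 (N50°E, 47.7 km): east 47.7 sin 50° = 36.54, north 47.7 cos 50° = 30.66
Leg 4 (359°, 13.4 km): east 13.4 sin 359° = -0.23, north 13.4 cos 359° = 13.40
Summing: 39.47 km east, 41.85 km north → (39.47, 41.85).

(39.47, 41.85)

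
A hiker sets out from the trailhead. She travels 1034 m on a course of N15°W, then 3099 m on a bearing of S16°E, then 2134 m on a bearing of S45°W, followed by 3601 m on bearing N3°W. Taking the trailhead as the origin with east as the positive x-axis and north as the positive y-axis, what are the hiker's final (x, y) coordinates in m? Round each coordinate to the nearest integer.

Leg 1 (N15°W, 1034 m): east 1034 sin 345° = -267.62, north 1034 cos 345° = 998.77
Leg 2 (S16°E, 3099 m): east 3099 sin 164° = 854.20, north 3099 cos 164° = -2978.95
Leg 3 (S45°W, 2134 m): east 2134 sin 225° = -1508.97, north 2134 cos 225° = -1508.97
Leg 4 (N3°W, 3601 m): east 3601 sin 357° = -188.46, north 3601 cos 357° = 3596.06
Summing: -1110.85 m east, 106.92 m north → (-1111, 107).

(-1111, 107)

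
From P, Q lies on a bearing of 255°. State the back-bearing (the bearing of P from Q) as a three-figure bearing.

Back-bearing = 255° − 180° = 075°.

075°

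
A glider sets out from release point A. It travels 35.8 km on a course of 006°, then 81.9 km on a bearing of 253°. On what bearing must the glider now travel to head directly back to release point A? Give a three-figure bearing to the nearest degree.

099°

Leg 1 (006°, 35.8 km): east 35.8 sin 6° = 3.74, north 35.8 cos 6° = 35.60
Leg 2 (253°, 81.9 km): east 81.9 sin 253° = -78.32, north 81.9 cos 253° = -23.95
Net displacement: -74.58 east, 11.66 north. Direction back to start is (74.58, -11.66): bearing = atan2(74.58, -11.66) mod 360° = 98.88° ≈ 099°.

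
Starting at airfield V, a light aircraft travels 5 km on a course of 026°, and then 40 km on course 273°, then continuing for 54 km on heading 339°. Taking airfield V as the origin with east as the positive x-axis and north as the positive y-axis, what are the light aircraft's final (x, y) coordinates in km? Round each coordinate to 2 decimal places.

Leg 1 (026°, 5 km): east 5 sin 26° = 2.19, north 5 cos 26° = 4.49
Leg 2 (273°, 40 km): east 40 sin 273° = -39.95, north 40 cos 273° = 2.09
Leg 3 (339°, 54 km): east 54 sin 339° = -19.35, north 54 cos 339° = 50.41
Summing: -57.11 km east, 57.00 km north → (-57.11, 57.00).

(-57.11, 57.00)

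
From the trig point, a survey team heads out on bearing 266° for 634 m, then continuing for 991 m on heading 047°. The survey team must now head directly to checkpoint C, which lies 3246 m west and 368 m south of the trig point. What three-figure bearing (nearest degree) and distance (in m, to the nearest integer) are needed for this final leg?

253°, 3485 m

Leg 1 (266°, 634 m): east 634 sin 266° = -632.46, north 634 cos 266° = -44.23
Leg 2 (047°, 991 m): east 991 sin 47° = 724.77, north 991 cos 47° = 675.86
Current position: (92.32, 631.63). Target: (-3246, -368). Remaining: Δeast = -3338.32, Δnorth = -999.63.
Bearing = atan2(-3338.32, -999.63) mod 360° = 253.33°; distance = √((-3338.32)² + (-999.63)²) = 3484.770 m.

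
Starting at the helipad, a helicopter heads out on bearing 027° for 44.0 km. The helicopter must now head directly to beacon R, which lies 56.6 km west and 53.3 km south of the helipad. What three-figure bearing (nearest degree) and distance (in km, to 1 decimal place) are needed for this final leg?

220°, 120.1 km

Leg 1 (027°, 44.0 km): east 44.0 sin 27° = 19.98, north 44.0 cos 27° = 39.20
Current position: (19.98, 39.20). Target: (-56.6, -53.3). Remaining: Δeast = -76.58, Δnorth = -92.50.
Bearing = atan2(-76.58, -92.50) mod 360° = 219.62°; distance = √((-76.58)² + (-92.50)²) = 120.087 km.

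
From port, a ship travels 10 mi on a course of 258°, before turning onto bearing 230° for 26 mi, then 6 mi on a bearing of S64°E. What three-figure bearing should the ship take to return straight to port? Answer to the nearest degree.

Leg 1 (258°, 10 mi): east 10 sin 258° = -9.78, north 10 cos 258° = -2.08
Leg 2 (230°, 26 mi): east 26 sin 230° = -19.92, north 26 cos 230° = -16.71
Leg 3 (S64°E, 6 mi): east 6 sin 116° = 5.39, north 6 cos 116° = -2.63
Net displacement: -24.31 east, -21.42 north. Direction back to start is (24.31, 21.42): bearing = atan2(24.31, 21.42) mod 360° = 48.61° ≈ 049°.

049°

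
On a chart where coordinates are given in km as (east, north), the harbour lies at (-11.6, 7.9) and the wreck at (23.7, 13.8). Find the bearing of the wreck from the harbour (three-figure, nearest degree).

Δeast = 23.7 − -11.6 = 35.30; Δnorth = 13.8 − 7.9 = 5.90.
Bearing = atan2(Δeast, Δnorth) mod 360° = 80.51° ≈ 081°.

081°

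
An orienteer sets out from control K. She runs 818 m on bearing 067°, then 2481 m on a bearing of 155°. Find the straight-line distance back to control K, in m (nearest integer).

2639 m

Leg 1 (067°, 818 m): east 818 sin 67° = 752.97, north 818 cos 67° = 319.62
Leg 2 (155°, 2481 m): east 2481 sin 155° = 1048.52, north 2481 cos 155° = -2248.55
Net: 1801.49 east, -1928.93 north. Distance = √((1801.49)² + (-1928.93)²) = 2639.344 m.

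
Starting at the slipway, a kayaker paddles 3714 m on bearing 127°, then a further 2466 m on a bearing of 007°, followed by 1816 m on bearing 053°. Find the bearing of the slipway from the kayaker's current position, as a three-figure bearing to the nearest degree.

Leg 1 (127°, 3714 m): east 3714 sin 127° = 2966.13, north 3714 cos 127° = -2235.14
Leg 2 (007°, 2466 m): east 2466 sin 7° = 300.53, north 2466 cos 7° = 2447.62
Leg 3 (053°, 1816 m): east 1816 sin 53° = 1450.32, north 1816 cos 53° = 1092.90
Net displacement: 4716.98 east, 1305.37 north. Direction back to start is (-4716.98, -1305.37): bearing = atan2(-4716.98, -1305.37) mod 360° = 254.53° ≈ 255°.

255°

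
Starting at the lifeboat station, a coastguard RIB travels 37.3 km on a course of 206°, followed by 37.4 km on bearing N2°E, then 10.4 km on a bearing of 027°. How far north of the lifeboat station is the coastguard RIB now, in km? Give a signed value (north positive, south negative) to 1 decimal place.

13.1 km

Leg 1 (206°, 37.3 km): east 37.3 sin 206° = -16.35, north 37.3 cos 206° = -33.53
Leg 2 (N2°E, 37.4 km): east 37.4 sin 2° = 1.31, north 37.4 cos 2° = 37.38
Leg 3 (027°, 10.4 km): east 10.4 sin 27° = 4.72, north 10.4 cos 27° = 9.27
Net north component: 13.12 km.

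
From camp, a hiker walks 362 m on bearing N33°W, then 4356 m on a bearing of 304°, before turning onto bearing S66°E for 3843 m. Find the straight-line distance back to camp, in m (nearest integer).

Leg 1 (N33°W, 362 m): east 362 sin 327° = -197.16, north 362 cos 327° = 303.60
Leg 2 (304°, 4356 m): east 4356 sin 304° = -3611.29, north 4356 cos 304° = 2435.84
Leg 3 (S66°E, 3843 m): east 3843 sin 114° = 3510.76, north 3843 cos 114° = -1563.09
Net: -297.69 east, 1176.35 north. Distance = √((-297.69)² + (1176.35)²) = 1213.437 m.

1213 m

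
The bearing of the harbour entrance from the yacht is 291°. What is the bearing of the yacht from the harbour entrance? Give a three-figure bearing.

Back-bearing = 291° − 180° = 111°.

111°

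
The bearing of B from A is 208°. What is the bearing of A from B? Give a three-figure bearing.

Back-bearing = 208° − 180° = 028°.

028°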